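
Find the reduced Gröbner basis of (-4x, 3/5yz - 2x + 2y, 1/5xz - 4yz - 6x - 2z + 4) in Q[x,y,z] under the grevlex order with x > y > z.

G = {z^2 + 4/3z - 20/3, x, y - 3/20z + 3/10}

f_1 = -4x, LT = x.
f_2 = 3/5yz - 2x + 2y, LT = yz.
f_3 = 1/5xz - 4yz - 6x - 2z + 4, LT = xz.

S(f_1,f_2): leading monomials are coprime, so the S-polynomial reduces to 0 (Buchberger's first criterion).
S(f_1,f_3): lcm = xz. S = 20yz + 30x + 10z - 20.
  leading term yz: subtract (100/3)·f_2 from 20yz + 30x + 10z - 20 → 290/3x - 200/3y + 10z - 20
  leading term x: subtract (-145/6)·f_1 from 290/3x - 200/3y + 10z - 20 → -200/3y + 10z - 20
  leading term y: no divisor's leading term divides it; move -200/3y to the remainder.
  leading term z: no divisor's leading term divides it; move 10z to the remainder.
  leading term 1: no divisor's leading term divides it; move -20 to the remainder.
  remainder -200/3y + 10z - 20 ≠ 0; add g_4 = -200/3y + 10z - 20 to the basis.

S(f_2,f_3): lcm = xyz. S = 20y^2z - 10/3x^2 + 100/3xy + 10yz - 20y.
  leading term y^2z: subtract (100/3y)·f_2 from 20y^2z - 10/3x^2 + 100/3xy + 10yz - 20y → -10/3x^2 + 100xy - 200/3y^2 + 10yz - 20y
  leading term x^2: subtract (5/6x)·f_1 from -10/3x^2 + 100xy - 200/3y^2 + 10yz - 20y → 100xy - 200/3y^2 + 10yz - 20y
  leading term xy: subtract (-25y)·f_1 from 100xy - 200/3y^2 + 10yz - 20y → -200/3y^2 + 10yz - 20y
  leading term y^2: subtract (y)·g_4 from -200/3y^2 + 10yz - 20y → 0
  remainder 0.

S(f_1,g_4): leading monomials are coprime, so the S-polynomial reduces to 0 (Buchberger's first criterion).
S(f_2,g_4): lcm = yz. S = 3/20z^2 - 10/3x + 10/3y - 3/10z.
  leading term z^2: no divisor's leading term divides it; move 3/20z^2 to the remainder.
  leading term x: subtract (5/6)·f_1 from -10/3x + 10/3y - 3/10z → 10/3y - 3/10z
  leading term y: subtract (-1/20)·g_4 from 10/3y - 3/10z → 1/5z - 1
  leading term z: no divisor's leading term divides it; move 1/5z to the remainder.
  leading term 1: no divisor's leading term divides it; move -1 to the remainder.
  remainder 3/20z^2 + 1/5z - 1 ≠ 0; add g_5 = 3/20z^2 + 1/5z - 1 to the basis.

S(f_3,g_4): leading monomials are coprime, so the S-polynomial reduces to 0 (Buchberger's first criterion).
S(f_1,g_5): leading monomials are coprime, so the S-polynomial reduces to 0 (Buchberger's first criterion).
S(f_2,g_5): lcm = yz^2. S = -10/3xz + 2yz + 20/3y.
  leading term xz: subtract (5/6z)·f_1 from -10/3xz + 2yz + 20/3y → 2yz + 20/3y
  leading term yz: subtract (10/3)·f_2 from 2yz + 20/3y → 20/3x
  leading term x: subtract (-5/3)·f_1 from 20/3x → 0
  remainder 0.

S(f_3,g_5): lcm = xz^2. S = -20yz^2 - 94/3xz - 10z^2 + 20/3x + 20z.
  leading term yz^2: subtract (-100/3z)·f_2 from -20yz^2 - 94/3xz - 10z^2 + 20/3x + 20z → -98xz + 200/3yz - 10z^2 + 20/3x + 20z
  leading term xz: subtract (49/2z)·f_1 from -98xz + 200/3yz - 10z^2 + 20/3x + 20z → 200/3yz - 10z^2 + 20/3x + 20z
  leading term yz: subtract (1000/9)·f_2 from 200/3yz - 10z^2 + 20/3x + 20z → -10z^2 + 2060/9x - 2000/9y + 20z
  leading term z^2: subtract (-200/3)·g_5 from -10z^2 + 2060/9x - 2000/9y + 20z → 2060/9x - 2000/9y + 100/3z - 200/3
  leading term x: subtract (-515/9)·f_1 from 2060/9x - 2000/9y + 100/3z - 200/3 → -2000/9y + 100/3z - 200/3
  leading term y: subtract (10/3)·g_4 from -2000/9y + 100/3z - 200/3 → 0
  remainder 0.

S(g_4,g_5): leading monomials are coprime, so the S-polynomial reduces to 0 (Buchberger's first criterion).
Every S-polynomial of the final basis reduces to 0, so we have a Gröbner basis.
Inter-reduce: drop elements whose leading term is divisible by another's, tail-reduce, and make monic.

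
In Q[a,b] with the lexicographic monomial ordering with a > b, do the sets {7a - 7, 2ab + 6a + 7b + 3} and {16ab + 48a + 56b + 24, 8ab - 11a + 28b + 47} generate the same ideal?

Yes, the ideals are equal.

Two ideals are equal iff their reduced Gröbner bases coincide (the reduced basis is unique for a fixed ordering).
Buchberger on the first generating set:
f_1 = 7a - 7, LT = a.
f_2 = 2ab + 6a + 7b + 3, LT = ab.

S(f_1,f_2): lcm = ab. S = -3a - 9/2b - 3/2.
  reduce S modulo (f_1, f_2):
  remainder -9/2b - 9/2 ≠ 0; add g_3 = -9/2b - 9/2 to the basis.

The other S-polynomials (S(f_1,g_3), S(f_2,g_3)) all reduce to 0 modulo the current basis, so we have a Gröbner basis.
Inter-reduce: drop elements whose leading term is divisible by another's, tail-reduce, and make monic.
Reduced Gröbner basis: {a - 1, b + 1}.

Buchberger on the second generating set:
h_1 = 16ab + 48a + 56b + 24, LT = ab.
h_2 = 8ab - 11a + 28b + 47, LT = ab.

S(h_1,h_2): lcm = ab. S = 35/8a - 35/8.
  reduce S modulo (h_1, h_2):
  remainder 35/8a - 35/8 ≠ 0; add k_3 = 35/8a - 35/8 to the basis.

S(h_1,k_3): lcm = ab. S = 3a + 9/2b + 3/2.
  reduce S modulo (h_1, h_2, k_3):
  remainder 9/2b + 9/2 ≠ 0; add k_4 = 9/2b + 9/2 to the basis.

The other S-polynomials (S(h_2,k_3), S(h_1,k_4), S(h_2,k_4), S(k_3,k_4)) all reduce to 0 modulo the current basis, so we have a Gröbner basis.
Inter-reduce: drop elements whose leading term is divisible by another's, tail-reduce, and make monic.
Reduced Gröbner basis: {a - 1, b + 1}.

Same reduced basis, so the two generating sets span the same ideal.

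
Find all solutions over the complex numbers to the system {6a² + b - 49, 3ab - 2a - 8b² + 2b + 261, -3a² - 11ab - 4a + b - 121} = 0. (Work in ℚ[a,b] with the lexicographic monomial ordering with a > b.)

Compute a lex Gröbner basis by Buchberger's algorithm.
f_1 = 6a² + b - 49, LT = a².
f_2 = 3ab - 2a - 8b² + 2b + 261, LT = ab.
f_3 = -3a² - 11ab - 4a + b - 121, LT = a².

S(f_1,f_2): lcm = a²b. S = ⅔a² + 8/3ab² - ⅔ab - 87a + ⅙b² - 49/6b.
  leading term a²: subtract (1/9)·f_1 from ⅔a² + 8/3ab² - ⅔ab - 87a + ⅙b² - 49/6b → 8/3ab² - ⅔ab - 87a + ⅙b² - 149/18b + 49/9
  leading term ab²: subtract (8/9b)·f_2 from 8/3ab² - ⅔ab - 87a + ⅙b² - 149/18b + 49/9 → 10/9ab - 87a + 64/9b³ - 29/18b² - 4325/18b + 49/9
  leading term ab: subtract (10/27)·f_2 from 10/9ab - 87a + 64/9b³ - 29/18b² - 4325/18b + 49/9 → -2329/27a + 64/9b³ + 73/54b² - 13015/54b - 821/9
  leading term a: no divisor's leading term divides it; move -2329/27a to the remainder.
  leading term b³: no divisor's leading term divides it; move 64/9b³ to the remainder.
  leading term b²: no divisor's leading term divides it; move 73/54b² to the remainder.
  leading term b: no divisor's leading term divides it; move -13015/54b to the remainder.
  leading term 1: no divisor's leading term divides it; move -821/9 to the remainder.
  remainder -2329/27a + 64/9b³ + 73/54b² - 13015/54b - 821/9 ≠ 0; add h_4 = -2329/27a + 64/9b³ + 73/54b² - 13015/54b - 821/9 to the basis.

S(f_1,f_3): lcm = a². S = -11/3ab - 4/3a + ½b - 97/2.
  leading term ab: subtract (-11/9)·f_2 from -11/3ab - 4/3a + ½b - 97/2 → -34/9a - 88/9b² + 53/18b + 541/2
  leading term a: subtract (6/137)·h_4 from -34/9a - 88/9b² + 53/18b + 541/2 → -128/411b³ - 4043/411b² + 27/2b + 225635/822
  leading term b³: no divisor's leading term divides it; move -128/411b³ to the remainder.
  leading term b²: no divisor's leading term divides it; move -4043/411b² to the remainder.
  leading term b: no divisor's leading term divides it; move 27/2b to the remainder.
  leading term 1: no divisor's leading term divides it; move 225635/822 to the remainder.
  remainder -128/411b³ - 4043/411b² + 27/2b + 225635/822 ≠ 0; add h_5 = -128/411b³ - 4043/411b² + 27/2b + 225635/822 to the basis.

S(f_2,f_3): lcm = a²b. S = -⅔a² - 19/3ab² - ⅔ab + 87a + ⅓b² - 121/3b.
  leading term a²: subtract (-1/9)·f_1 from -⅔a² - 19/3ab² - ⅔ab + 87a + ⅓b² - 121/3b → -19/3ab² - ⅔ab + 87a + ⅓b² - 362/9b - 49/9
  leading term ab²: subtract (-19/9b)·f_2 from -19/3ab² - ⅔ab + 87a + ⅓b² - 362/9b - 49/9 → -44/9ab + 87a - 152/9b³ + 41/9b² + 4597/9b - 49/9
  leading term ab: subtract (-44/27)·f_2 from -44/9ab + 87a - 152/9b³ + 41/9b² + 4597/9b - 49/9 → 2261/27a - 152/9b³ - 229/27b² + 13879/27b + 3779/9
  leading term a: subtract (-133/137)·h_4 from 2261/27a - 152/9b³ - 229/27b² + 13879/27b + 3779/9 → -1368/137b³ - 5893/822b² + 5041/18b + 408530/1233
  leading term b³: subtract (513/16)·h_5 from -1368/137b³ - 5893/822b² + 5041/18b + 408530/1233 → 14795/48b² - 44003/288b - 2439265/288
  leading term b²: no divisor's leading term divides it; move 14795/48b² to the remainder.
  leading term b: no divisor's leading term divides it; move -44003/288b to the remainder.
  leading term 1: no divisor's leading term divides it; move -2439265/288 to the remainder.
  remainder 14795/48b² - 44003/288b - 2439265/288 ≠ 0; add h_6 = 14795/48b² - 44003/288b - 2439265/288 to the basis.

S(f_2,h_5): lcm = ab³. S = -12385/384ab² + 11097/256ab + 225635/256a - 8/3b⁴ + ⅔b³ + 87b².
  leading term ab²: subtract (-12385/1152b)·f_2 from -12385/384ab² + 11097/256ab + 225635/256a - 8/3b⁴ + ⅔b³ + 87b² → 50333/2304ab + 225635/256a - 8/3b⁴ - 12289/144b³ + 62497/576b² + 359165/128b
  leading term ab: subtract (50333/6912)·f_2 from 50333/2304ab + 225635/256a - 8/3b⁴ - 12289/144b³ + 62497/576b² + 359165/128b → 6192811/6912a - 8/3b⁴ - 12289/144b³ + 288157/1728b² + 4823561/1728b - 1459657/768
  leading term a: subtract (-2659/256)·h_4 from 6192811/6912a - 8/3b⁴ - 12289/144b³ + 288157/1728b² + 4823561/1728b - 1459657/768 → -8/3b⁴ - 551/48b³ + 92569/512b² + 1327201/4608b - 3281005/1152
  leading term b⁴: subtract (137/16b)·h_5 from -8/3b⁴ - 551/48b³ + 92569/512b² + 1327201/4608b - 3281005/1152 → 291/4b³ + 33385/512b² - 9503279/4608b - 3281005/1152
  leading term b³: subtract (-119601/512)·h_5 from 291/4b³ + 33385/512b² - 9503279/4608b - 3281005/1152 → -142891/64b² + 10056485/9216b + 564690025/9216
  leading term b²: subtract (-428673/59180)·h_6 from -142891/64b² + 10056485/9216b + 564690025/9216 → -2117488577/136350720b - 2117488577/27270144
  leading term b: no divisor's leading term divides it; move -2117488577/136350720b to the remainder.
  leading term 1: no divisor's leading term divides it; move -2117488577/27270144 to the remainder.
  remainder -2117488577/136350720b - 2117488577/27270144 ≠ 0; add h_7 = -2117488577/136350720b - 2117488577/27270144 to the basis.

The other S-polynomials (S(f_1,h_4), S(f_2,h_4), S(f_3,h_4), S(f_1,h_5), S(f_3,h_5), S(h_4,h_5), S(f_1,h_6), S(f_2,h_6), S(f_3,h_6), S(h_4,h_6), S(h_5,h_6), S(f_1,h_7), S(f_2,h_7), S(f_3,h_7), S(h_4,h_7), S(h_5,h_7), S(h_6,h_7)) all reduce to 0 modulo the current basis, so we have a Gröbner basis.
Inter-reduce: drop elements whose leading term is divisible by another's, tail-reduce, and make monic.
Reduced Gröbner basis: {a - 3, b + 5}.

Since the basis is lex-ordered, b + 5 is univariate in b. Its roots are {-5}. Back-substituting each root into the other basis elements fixes the other coordinates.
  b = -5: the earlier basis element becomes a - 3 = 0, giving a = 3 — point (3, -5).

{(3, -5)}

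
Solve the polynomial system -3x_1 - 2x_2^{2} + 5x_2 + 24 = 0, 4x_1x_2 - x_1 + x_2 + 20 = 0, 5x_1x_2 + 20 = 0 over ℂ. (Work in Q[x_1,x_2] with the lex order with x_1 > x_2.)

{(2, -2)}

Compute a lex Gröbner basis by Buchberger's algorithm.
f_1 = -3x_1 - 2x_2^{2} + 5x_2 + 24, LT = x_1.
f_2 = 4x_1x_2 - x_1 + x_2 + 20, LT = x_1x_2.
f_3 = 5x_1x_2 + 20, LT = x_1x_2.

S(f_1,f_2): lcm = x_1x_2. S = \tfrac{1}{4}x_1 + \tfrac{2}{3}x_2^{3} - \tfrac{5}{3}x_2^{2} - \tfrac{33}{4}x_2 - 5.
  leading term x_1: subtract (-\tfrac{1}{12})·f_1 from \tfrac{1}{4}x_1 + \tfrac{2}{3}x_2^{3} - \tfrac{5}{3}x_2^{2} - \tfrac{33}{4}x_2 - 5 → \tfrac{2}{3}x_2^{3} - \tfrac{11}{6}x_2^{2} - \tfrac{47}{6}x_2 - 3
  leading term x_2^{3}: no divisor's leading term divides it; move \tfrac{2}{3}x_2^{3} to the remainder.
  leading term x_2^{2}: no divisor's leading term divides it; move -\tfrac{11}{6}x_2^{2} to the remainder.
  leading term x_2: no divisor's leading term divides it; move -\tfrac{47}{6}x_2 to the remainder.
  leading term 1: no divisor's leading term divides it; move -3 to the remainder.
  remainder \tfrac{2}{3}x_2^{3} - \tfrac{11}{6}x_2^{2} - \tfrac{47}{6}x_2 - 3 ≠ 0; add h_4 = \tfrac{2}{3}x_2^{3} - \tfrac{11}{6}x_2^{2} - \tfrac{47}{6}x_2 - 3 to the basis.

S(f_1,f_3): lcm = x_1x_2. S = \tfrac{2}{3}x_2^{3} - \tfrac{5}{3}x_2^{2} - 8x_2 - 4.
  leading term x_2^{3}: subtract (1)·h_4 from \tfrac{2}{3}x_2^{3} - \tfrac{5}{3}x_2^{2} - 8x_2 - 4 → \tfrac{1}{6}x_2^{2} - \tfrac{1}{6}x_2 - 1
  leading term x_2^{2}: no divisor's leading term divides it; move \tfrac{1}{6}x_2^{2} to the remainder.
  leading term x_2: no divisor's leading term divides it; move -\tfrac{1}{6}x_2 to the remainder.
  leading term 1: no divisor's leading term divides it; move -1 to the remainder.
  remainder \tfrac{1}{6}x_2^{2} - \tfrac{1}{6}x_2 - 1 ≠ 0; add h_5 = \tfrac{1}{6}x_2^{2} - \tfrac{1}{6}x_2 - 1 to the basis.

S(f_3,h_4): lcm = x_1x_2^{3}. S = \tfrac{11}{4}x_1x_2^{2} + \tfrac{47}{4}x_1x_2 + \tfrac{9}{2}x_1 + 4x_2^{2}.
  leading term x_1x_2^{2}: subtract (-\tfrac{11}{12}x_2^{2})·f_1 from \tfrac{11}{4}x_1x_2^{2} + \tfrac{47}{4}x_1x_2 + \tfrac{9}{2}x_1 + 4x_2^{2} → \tfrac{47}{4}x_1x_2 + \tfrac{9}{2}x_1 - \tfrac{11}{6}x_2^{4} + \tfrac{55}{12}x_2^{3} + 26x_2^{2}
  leading term x_1x_2: subtract (-\tfrac{47}{12}x_2)·f_1 from \tfrac{47}{4}x_1x_2 + \tfrac{9}{2}x_1 - \tfrac{11}{6}x_2^{4} + \tfrac{55}{12}x_2^{3} + 26x_2^{2} → \tfrac{9}{2}x_1 - \tfrac{11}{6}x_2^{4} - \tfrac{13}{4}x_2^{3} + \tfrac{547}{12}x_2^{2} + 94x_2
  leading term x_1: subtract (-\tfrac{3}{2})·f_1 from \tfrac{9}{2}x_1 - \tfrac{11}{6}x_2^{4} - \tfrac{13}{4}x_2^{3} + \tfrac{547}{12}x_2^{2} + 94x_2 → -\tfrac{11}{6}x_2^{4} - \tfrac{13}{4}x_2^{3} + \tfrac{511}{12}x_2^{2} + \tfrac{203}{2}x_2 + 36
  leading term x_2^{4}: subtract (-\tfrac{11}{4}x_2)·h_4 from -\tfrac{11}{6}x_2^{4} - \tfrac{13}{4}x_2^{3} + \tfrac{511}{12}x_2^{2} + \tfrac{203}{2}x_2 + 36 → -\tfrac{199}{24}x_2^{3} + \tfrac{505}{24}x_2^{2} + \tfrac{373}{4}x_2 + 36
  leading term x_2^{3}: subtract (-\tfrac{199}{16})·h_4 from -\tfrac{199}{24}x_2^{3} + \tfrac{505}{24}x_2^{2} + \tfrac{373}{4}x_2 + 36 → -\tfrac{169}{96}x_2^{2} - \tfrac{401}{96}x_2 - \tfrac{21}{16}
  leading term x_2^{2}: subtract (-\tfrac{169}{16})·h_5 from -\tfrac{169}{96}x_2^{2} - \tfrac{401}{96}x_2 - \tfrac{21}{16} → -\tfrac{95}{16}x_2 - \tfrac{95}{8}
  leading term x_2: no divisor's leading term divides it; move -\tfrac{95}{16}x_2 to the remainder.
  leading term 1: no divisor's leading term divides it; move -\tfrac{95}{8} to the remainder.
  remainder -\tfrac{95}{16}x_2 - \tfrac{95}{8} ≠ 0; add h_6 = -\tfrac{95}{16}x_2 - \tfrac{95}{8} to the basis.

The other S-polynomials (S(f_2,f_3), S(f_1,h_4), S(f_2,h_4), S(f_1,h_5), S(f_2,h_5), S(f_3,h_5), S(h_4,h_5), S(f_1,h_6), S(f_2,h_6), S(f_3,h_6), S(h_4,h_6), S(h_5,h_6)) all reduce to 0 modulo the current basis, so we have a Gröbner basis.
Inter-reduce: drop elements whose leading term is divisible by another's, tail-reduce, and make monic.
Reduced Gröbner basis: {x_1 - 2, x_2 + 2}.

Elimination: the polynomial x_2 + 2 lies in the elimination ideal for x_2, so x_2 ∈ {-2}. For each such x_2, the remaining basis elements (now univariate) give the rest of the solution.
  x_2 = -2: the earlier basis element becomes x_1 - 2 = 0, giving x_1 = 2 — point (2, -2).
Each listed point satisfies every original equation (direct substitution).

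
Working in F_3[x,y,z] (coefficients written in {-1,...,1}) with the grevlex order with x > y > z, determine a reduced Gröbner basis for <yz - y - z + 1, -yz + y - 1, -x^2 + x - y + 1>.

G = {x^2 - x, y - 1, z}

This is the nonlinear analogue of row-reducing a linear system.

f_1 = yz - y - z + 1, LT = yz.
f_2 = -yz + y - 1, LT = yz.
f_3 = -x^2 + x - y + 1, LT = x^2.

S(f_1,f_2): lcm = yz. S = -z.
  leading term z: no divisor's leading term divides it; move -z to the remainder.
  remainder -z ≠ 0; add g_4 = -z to the basis.

S(f_1,g_4): lcm = yz. S = -y - z + 1.
  leading term y: no divisor's leading term divides it; move -y to the remainder.
  leading term z: subtract (1)·g_4 from -z + 1 → 1
  leading term 1: no divisor's leading term divides it; move 1 to the remainder.
  remainder -y + 1 ≠ 0; add g_5 = -y + 1 to the basis.

The other S-polynomials (S(f_1,f_3), S(f_2,f_3), S(f_2,g_4), S(f_3,g_4), S(f_1,g_5), S(f_2,g_5), S(f_3,g_5), S(g_4,g_5)) all reduce to 0 modulo the current basis, so we have a Gröbner basis.
Inter-reduce: drop elements whose leading term is divisible by another's, tail-reduce, and make monic.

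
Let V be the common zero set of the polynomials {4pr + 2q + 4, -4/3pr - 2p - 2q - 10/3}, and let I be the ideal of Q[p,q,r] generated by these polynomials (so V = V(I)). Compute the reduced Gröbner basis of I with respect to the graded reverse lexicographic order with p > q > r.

f_1 = 4pr + 2q + 4, LT = pr.
f_2 = -4/3pr - 2p - 2q - 10/3, LT = pr.

S(f_1,f_2): lcm = pr. S = -3/2p - q - 3/2.
  leading term p: no divisor's leading term divides it; move -3/2p to the remainder.
  leading term q: no divisor's leading term divides it; move -q to the remainder.
  leading term 1: no divisor's leading term divides it; move -3/2 to the remainder.
  remainder -3/2p - q - 3/2 ≠ 0; add g_3 = -3/2p - q - 3/2 to the basis.

S(f_1,g_3): lcm = pr. S = -2/3qr + 1/2q - r + 1.
  leading term qr: no divisor's leading term divides it; move -2/3qr to the remainder.
  leading term q: no divisor's leading term divides it; move 1/2q to the remainder.
  leading term r: no divisor's leading term divides it; move -r to the remainder.
  leading term 1: no divisor's leading term divides it; move 1 to the remainder.
  remainder -2/3qr + 1/2q - r + 1 ≠ 0; add g_4 = -2/3qr + 1/2q - r + 1 to the basis.

S(f_2,g_3): lcm = pr. S = -2/3qr + 3/2p + 3/2q - r + 5/2.
  leading term qr: subtract (1)·g_4 from -2/3qr + 3/2p + 3/2q - r + 5/2 → 3/2p + q + 3/2
  leading term p: subtract (-1)·g_3 from 3/2p + q + 3/2 → 0
  remainder 0.

S(f_1,g_4): lcm = pqr. S = 3/4pq + 1/2q^2 - 3/2pr + 3/2p + q.
  leading term pq: subtract (-1/2q)·g_3 from 3/4pq + 1/2q^2 - 3/2pr + 3/2p + q → -3/2pr + 3/2p + 1/4q
  leading term pr: subtract (-3/8)·f_1 from -3/2pr + 3/2p + 1/4q → 3/2p + q + 3/2
  leading term p: subtract (-1)·g_3 from 3/2p + q + 3/2 → 0
  remainder 0.

S(f_2,g_4): lcm = pqr. S = 9/4pq + 3/2q^2 - 3/2pr + 3/2p + 5/2q.
  leading term pq: subtract (-3/2q)·g_3 from 9/4pq + 3/2q^2 - 3/2pr + 3/2p + 5/2q → -3/2pr + 3/2p + 1/4q
  leading term pr: subtract (-3/8)·f_1 from -3/2pr + 3/2p + 1/4q → 3/2p + q + 3/2
  leading term p: subtract (-1)·g_3 from 3/2p + q + 3/2 → 0
  remainder 0.

S(g_3,g_4): leading monomials are coprime, so the S-polynomial reduces to 0 (Buchberger's first criterion).
Every S-polynomial of the final basis reduces to 0, so we have a Gröbner basis.
Inter-reduce: drop elements whose leading term is divisible by another's, tail-reduce, and make monic.

G = {qr - 3/4q + 3/2r - 3/2, p + 2/3q + 1}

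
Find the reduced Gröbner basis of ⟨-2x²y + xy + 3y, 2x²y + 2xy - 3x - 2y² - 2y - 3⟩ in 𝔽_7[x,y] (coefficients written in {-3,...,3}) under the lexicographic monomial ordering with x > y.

G = {x - 2y⁴ - 2y³ + 3y² + 3y + 1, y⁵ + y³ + 2y²}

Buchberger's algorithm terminates because the ascending chain of leading-term ideals stabilizes.

f_1 = -2x²y + xy + 3y, LT = x²y.
f_2 = 2x²y + 2xy - 3x - 2y² - 2y - 3, LT = x²y.

S(f_1,f_2): lcm = x²y. S = 2xy - 2x + y² + 3y - 2.
  reduce S modulo (f_1, f_2):
  remainder 2xy - 2x + y² + 3y - 2 ≠ 0; add g_3 = 2xy - 2x + y² + 3y - 2 to the basis.

S(f_1,g_3): lcm = x²y. S = x² + 3xy² - 2xy + x + 2y.
  reduce S modulo (f_1, f_2, g_3):
  remainder x² + 2x + 2y³ + 2y² + 1 ≠ 0; add g_4 = x² + 2x + 2y³ + 2y² + 1 to the basis.

S(f_1,g_4): lcm = x²y. S = xy - 2y⁴ - 2y³ + y.
  reduce S modulo (f_1, f_2, g_3, g_4):
  remainder x - 2y⁴ - 2y³ + 3y² + 3y + 1 ≠ 0; add g_5 = x - 2y⁴ - 2y³ + 3y² + 3y + 1 to the basis.

S(f_1,g_5): lcm = x²y. S = 2xy⁵ + 2xy⁴ - 3xy³ - 3xy² + 2xy + 2y.
  reduce S modulo (f_1, f_2, g_3, g_4, g_5):
  remainder -y⁶ + 2y⁵ - y⁴ - 3y² ≠ 0; add g_6 = -y⁶ + 2y⁵ - y⁴ - 3y² to the basis.

S(g_3,g_5): lcm = xy. S = -x + 2y⁵ + 2y⁴ - 3y³ + y² - 3y - 1.
  reduce S modulo (f_1, f_2, g_3, g_4, g_5, g_6):
  remainder 2y⁵ + 2y³ - 3y² ≠ 0; add g_7 = 2y⁵ + 2y³ - 3y² to the basis.

The other S-polynomials (S(f_2,g_3), S(f_2,g_4), S(g_3,g_4), S(f_2,g_5), S(g_4,g_5), S(f_1,g_6), S(f_2,g_6), S(g_3,g_6), S(g_4,g_6), S(g_5,g_6), S(f_1,g_7), S(f_2,g_7), S(g_3,g_7), S(g_4,g_7), S(g_5,g_7), S(g_6,g_7)) all reduce to 0 modulo the current basis, so we have a Gröbner basis.
Inter-reduce: drop elements whose leading term is divisible by another's, tail-reduce, and make monic.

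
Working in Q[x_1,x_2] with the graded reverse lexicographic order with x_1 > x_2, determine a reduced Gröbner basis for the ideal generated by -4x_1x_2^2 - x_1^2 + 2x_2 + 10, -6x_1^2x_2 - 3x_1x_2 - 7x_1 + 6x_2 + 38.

The reduced Gröbner basis is the canonical form of the ideal for this ordering.

f_1 = -4x_1x_2^2 - x_1^2 + 2x_2 + 10, LT = x_1x_2^2.
f_2 = -6x_1^2x_2 - 3x_1x_2 - 7x_1 + 6x_2 + 38, LT = x_1^2x_2.

S(f_1,f_2): lcm = x_1^2x_2^2. S = 1/4x_1^3 - 1/2x_1x_2^2 - 5/3x_1x_2 + x_2^2 - 5/2x_1 + 19/3x_2.
  leading term x_1^3: no divisor's leading term divides it; move 1/4x_1^3 to the remainder.
  leading term x_1x_2^2: subtract (1/8)·f_1 from -1/2x_1x_2^2 - 5/3x_1x_2 + x_2^2 - 5/2x_1 + 19/3x_2 → 1/8x_1^2 - 5/3x_1x_2 + x_2^2 - 5/2x_1 + 73/12x_2 - 5/4
  leading term x_1^2: no divisor's leading term divides it; move 1/8x_1^2 to the remainder.
  leading term x_1x_2: no divisor's leading term divides it; move -5/3x_1x_2 to the remainder.
  leading term x_2^2: no divisor's leading term divides it; move x_2^2 to the remainder.
  leading term x_1: no divisor's leading term divides it; move -5/2x_1 to the remainder.
  leading term x_2: no divisor's leading term divides it; move 73/12x_2 to the remainder.
  leading term 1: no divisor's leading term divides it; move -5/4 to the remainder.
  remainder 1/4x_1^3 + 1/8x_1^2 - 5/3x_1x_2 + x_2^2 - 5/2x_1 + 73/12x_2 - 5/4 ≠ 0; add g_3 = 1/4x_1^3 + 1/8x_1^2 - 5/3x_1x_2 + x_2^2 - 5/2x_1 + 73/12x_2 - 5/4 to the basis.

S(f_1,g_3): lcm = x_1^3x_2^2. S = 1/4x_1^4 - 1/2x_1^2x_2^2 + 20/3x_1x_2^3 - 4x_2^4 - 1/2x_1^2x_2 + 10x_1x_2^2 - 73/3x_2^3 - 5/2x_1^2 + 5x_2^2.
  leading term x_1^4: subtract (x_1)·g_3 from 1/4x_1^4 - 1/2x_1^2x_2^2 + 20/3x_1x_2^3 - 4x_2^4 - 1/2x_1^2x_2 + 10x_1x_2^2 - 73/3x_2^3 - 5/2x_1^2 + 5x_2^2 → -1/2x_1^2x_2^2 + 20/3x_1x_2^3 - 4x_2^4 - 1/8x_1^3 + 7/6x_1^2x_2 + 9x_1x_2^2 - 73/3x_2^3 - 73/12x_1x_2 + 5x_2^2 + 5/4x_1
  leading term x_1^2x_2^2: subtract (1/8x_1)·f_1 from -1/2x_1^2x_2^2 + 20/3x_1x_2^3 - 4x_2^4 - 1/8x_1^3 + 7/6x_1^2x_2 + 9x_1x_2^2 - 73/3x_2^3 - 73/12x_1x_2 + 5x_2^2 + 5/4x_1 → 20/3x_1x_2^3 - 4x_2^4 + 7/6x_1^2x_2 + 9x_1x_2^2 - 73/3x_2^3 - 19/3x_1x_2 + 5x_2^2
  leading term x_1x_2^3: subtract (-5/3x_2)·f_1 from 20/3x_1x_2^3 - 4x_2^4 + 7/6x_1^2x_2 + 9x_1x_2^2 - 73/3x_2^3 - 19/3x_1x_2 + 5x_2^2 → -4x_2^4 - 1/2x_1^2x_2 + 9x_1x_2^2 - 73/3x_2^3 - 19/3x_1x_2 + 25/3x_2^2 + 50/3x_2
  leading term x_2^4: no divisor's leading term divides it; move -4x_2^4 to the remainder.
  leading term x_1^2x_2: subtract (1/12)·f_2 from -1/2x_1^2x_2 + 9x_1x_2^2 - 73/3x_2^3 - 19/3x_1x_2 + 25/3x_2^2 + 50/3x_2 → 9x_1x_2^2 - 73/3x_2^3 - 73/12x_1x_2 + 25/3x_2^2 + 7/12x_1 + 97/6x_2 - 19/6
  leading term x_1x_2^2: subtract (-9/4)·f_1 from 9x_1x_2^2 - 73/3x_2^3 - 73/12x_1x_2 + 25/3x_2^2 + 7/12x_1 + 97/6x_2 - 19/6 → -73/3x_2^3 - 9/4x_1^2 - 73/12x_1x_2 + 25/3x_2^2 + 7/12x_1 + 62/3x_2 + 58/3
  leading term x_2^3: no divisor's leading term divides it; move -73/3x_2^3 to the remainder.
  leading term x_1^2: no divisor's leading term divides it; move -9/4x_1^2 to the remainder.
  leading term x_1x_2: no divisor's leading term divides it; move -73/12x_1x_2 to the remainder.
  leading term x_2^2: no divisor's leading term divides it; move 25/3x_2^2 to the remainder.
  leading term x_1: no divisor's leading term divides it; move 7/12x_1 to the remainder.
  leading term x_2: no divisor's leading term divides it; move 62/3x_2 to the remainder.
  leading term 1: no divisor's leading term divides it; move 58/3 to the remainder.
  remainder -4x_2^4 - 73/3x_2^3 - 9/4x_1^2 - 73/12x_1x_2 + 25/3x_2^2 + 7/12x_1 + 62/3x_2 + 58/3 ≠ 0; add g_4 = -4x_2^4 - 73/3x_2^3 - 9/4x_1^2 - 73/12x_1x_2 + 25/3x_2^2 + 7/12x_1 + 62/3x_2 + 58/3 to the basis.

S(f_2,g_3): lcm = x_1^3x_2. S = 20/3x_1x_2^2 - 4x_2^3 + 7/6x_1^2 + 9x_1x_2 - 73/3x_2^2 - 19/3x_1 + 5x_2.
  leading term x_1x_2^2: subtract (-5/3)·f_1 from 20/3x_1x_2^2 - 4x_2^3 + 7/6x_1^2 + 9x_1x_2 - 73/3x_2^2 - 19/3x_1 + 5x_2 → -4x_2^3 - 1/2x_1^2 + 9x_1x_2 - 73/3x_2^2 - 19/3x_1 + 25/3x_2 + 50/3
  leading term x_2^3: no divisor's leading term divides it; move -4x_2^3 to the remainder.
  leading term x_1^2: no divisor's leading term divides it; move -1/2x_1^2 to the remainder.
  leading term x_1x_2: no divisor's leading term divides it; move 9x_1x_2 to the remainder.
  leading term x_2^2: no divisor's leading term divides it; move -73/3x_2^2 to the remainder.
  leading term x_1: no divisor's leading term divides it; move -19/3x_1 to the remainder.
  leading term x_2: no divisor's leading term divides it; move 25/3x_2 to the remainder.
  leading term 1: no divisor's leading term divides it; move 50/3 to the remainder.
  remainder -4x_2^3 - 1/2x_1^2 + 9x_1x_2 - 73/3x_2^2 - 19/3x_1 + 25/3x_2 + 50/3 ≠ 0; add g_5 = -4x_2^3 - 1/2x_1^2 + 9x_1x_2 - 73/3x_2^2 - 19/3x_1 + 25/3x_2 + 50/3 to the basis.

The other S-polynomials (S(f_1,g_4), S(f_2,g_4), S(g_3,g_4), S(f_1,g_5), S(f_2,g_5), S(g_3,g_5), S(g_4,g_5)) all reduce to 0 modulo the current basis, so we have a Gröbner basis.
Inter-reduce: drop elements whose leading term is divisible by another's, tail-reduce, and make monic.

G = {x_1^3 + 1/2x_1^2 - 20/3x_1x_2 + 4x_2^2 - 10x_1 + 73/3x_2 - 5, x_1^2x_2 + 1/2x_1x_2 + 7/6x_1 - x_2 - 19/3, x_1x_2^2 + 1/4x_1^2 - 1/2x_2 - 5/2, x_2^3 + 1/8x_1^2 - 9/4x_1x_2 + 73/12x_2^2 + 19/12x_1 - 25/12x_2 - 25/6}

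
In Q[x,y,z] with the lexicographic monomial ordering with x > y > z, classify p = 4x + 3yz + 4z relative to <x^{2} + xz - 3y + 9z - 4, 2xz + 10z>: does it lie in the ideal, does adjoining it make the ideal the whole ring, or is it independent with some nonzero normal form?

First compute the reduced Gröbner basis of I by Buchberger's algorithm.
f_1 = x^{2} + xz - 3y + 9z - 4, LT = x^{2}.
f_2 = 2xz + 10z, LT = xz.

S(f_1,f_2): lcm = x^{2}z. S = xz^{2} - 5xz - 3yz + 9z^{2} - 4z.
  leading term xz^{2}: subtract (\tfrac{1}{2}z)·f_2 from xz^{2} - 5xz - 3yz + 9z^{2} - 4z → -5xz - 3yz + 4z^{2} - 4z
  leading term xz: subtract (-\tfrac{5}{2})·f_2 from -5xz - 3yz + 4z^{2} - 4z → -3yz + 4z^{2} + 21z
  leading term yz: no divisor's leading term divides it; move -3yz to the remainder.
  leading term z^{2}: no divisor's leading term divides it; move 4z^{2} to the remainder.
  leading term z: no divisor's leading term divides it; move 21z to the remainder.
  remainder -3yz + 4z^{2} + 21z ≠ 0; add h_3 = -3yz + 4z^{2} + 21z to the basis.

The other S-polynomials (S(f_1,h_3), S(f_2,h_3)) all reduce to 0 modulo the current basis, so we have a Gröbner basis.
Inter-reduce: drop elements whose leading term is divisible by another's, tail-reduce, and make monic.
Reduced Gröbner basis: {x^{2} - 3y + 4z - 4, xz + 5z, yz - \tfrac{4}{3}z^{2} - 7z}.
Label its elements g_1 = x^{2} - 3y + 4z - 4, g_2 = xz + 5z, g_3 = yz - \tfrac{4}{3}z^{2} - 7z.

Reduce p = 4x + 3yz + 4z modulo G:
  leading term x: no divisor's leading term divides it; move 4x to the remainder.
  leading term yz: subtract (3)·g_3 from 3yz + 4z → 4z^{2} + 25z
  leading term z^{2}: no divisor's leading term divides it; move 4z^{2} to the remainder.
  leading term z: no divisor's leading term divides it; move 25z to the remainder.
  normal form = 4x + 4z^{2} + 25z.
The normal form is nonzero, so p ∉ I. Since p minus its normal form lies in I, I + (p) = I + (r) where r = 4x + 4z^{2} + 25z; decide whether this ideal is the whole ring.
Run Buchberger on G together with r (pairs among the g_i already reduce to 0 since G is a Gröbner basis):
g_1 = x^{2} - 3y + 4z - 4, LT = x^{2}.
g_2 = xz + 5z, LT = xz.
g_3 = yz - \tfrac{4}{3}z^{2} - 7z, LT = yz.
r = 4x + 4z^{2} + 25z, LT = x.

S(g_1,r): lcm = x^{2}. S = -xz^{2} - \tfrac{25}{4}xz - 3y + 4z - 4.
  leading term xz^{2}: subtract (-z)·g_2 from -xz^{2} - \tfrac{25}{4}xz - 3y + 4z - 4 → -\tfrac{25}{4}xz - 3y + 5z^{2} + 4z - 4
  leading term xz: subtract (-\tfrac{25}{4})·g_2 from -\tfrac{25}{4}xz - 3y + 5z^{2} + 4z - 4 → -3y + 5z^{2} + \tfrac{141}{4}z - 4
  leading term y: no divisor's leading term divides it; move -3y to the remainder.
  leading term z^{2}: no divisor's leading term divides it; move 5z^{2} to the remainder.
  leading term z: no divisor's leading term divides it; move \tfrac{141}{4}z to the remainder.
  leading term 1: no divisor's leading term divides it; move -4 to the remainder.
  remainder -3y + 5z^{2} + \tfrac{141}{4}z - 4 ≠ 0; add m_5 = -3y + 5z^{2} + \tfrac{141}{4}z - 4 to the basis.

S(g_2,r): lcm = xz. S = -z^{3} - \tfrac{25}{4}z^{2} + 5z.
  leading term z^{3}: no divisor's leading term divides it; move -z^{3} to the remainder.
  leading term z^{2}: no divisor's leading term divides it; move -\tfrac{25}{4}z^{2} to the remainder.
  leading term z: no divisor's leading term divides it; move 5z to the remainder.
  remainder -z^{3} - \tfrac{25}{4}z^{2} + 5z ≠ 0; add m_6 = -z^{3} - \tfrac{25}{4}z^{2} + 5z to the basis.

The other S-polynomials (S(g_1,g_2), S(g_1,g_3), S(g_2,g_3), S(g_3,r), S(g_1,m_5), S(g_2,m_5), S(g_3,m_5), S(r,m_5), S(g_1,m_6), S(g_2,m_6), S(g_3,m_6), S(r,m_6), S(m_5,m_6)) all reduce to 0 modulo the current basis, so we have a Gröbner basis.
Inter-reduce: drop elements whose leading term is divisible by another's, tail-reduce, and make monic.
Reduced Gröbner basis: {x + z^{2} + \tfrac{25}{4}z, y - \tfrac{5}{3}z^{2} - \tfrac{47}{4}z + \tfrac{4}{3}, z^{3} + \tfrac{25}{4}z^{2} - 5z}.
The reduced Gröbner basis of I + (p) is {x + z^{2} + \tfrac{25}{4}z, y - \tfrac{5}{3}z^{2} - \tfrac{47}{4}z + \tfrac{4}{3}, z^{3} + \tfrac{25}{4}z^{2} - 5z} ≠ {1}, a proper ideal, so the enlarged system stays consistent: p is independent of I, with normal form 4x + 4z^{2} + 25z.

4x + 3yz + 4z is independent of I; its normal form modulo I is 4x + 4z^{2} + 25z.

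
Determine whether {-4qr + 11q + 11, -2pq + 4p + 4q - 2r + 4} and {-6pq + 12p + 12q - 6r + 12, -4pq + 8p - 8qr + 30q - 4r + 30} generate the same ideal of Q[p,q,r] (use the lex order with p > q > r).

For a fixed monomial order, each ideal has a unique reduced Gröbner basis; comparing bases decides equality.
Buchberger on the first generating set:
f_1 = -4qr + 11q + 11, LT = qr.
f_2 = -2pq + 4p + 4q - 2r + 4, LT = pq.

S(f_1,f_2): lcm = pqr. S = -11/4pq + 2pr - 11/4p + 2qr - r^2 + 2r.
  leading term pq: subtract (11/8)·f_2 from -11/4pq + 2pr - 11/4p + 2qr - r^2 + 2r → 2pr - 33/4p + 2qr - 11/2q - r^2 + 19/4r - 11/2
  leading term pr: no divisor's leading term divides it; move 2pr to the remainder.
  leading term p: no divisor's leading term divides it; move -33/4p to the remainder.
  leading term qr: subtract (-1/2)·f_1 from 2qr - 11/2q - r^2 + 19/4r - 11/2 → -r^2 + 19/4r
  leading term r^2: no divisor's leading term divides it; move -r^2 to the remainder.
  leading term r: no divisor's leading term divides it; move 19/4r to the remainder.
  remainder 2pr - 33/4p - r^2 + 19/4r ≠ 0; add g_3 = 2pr - 33/4p - r^2 + 19/4r to the basis.

The other S-polynomials (S(f_1,g_3), S(f_2,g_3)) all reduce to 0 modulo the current basis, so we have a Gröbner basis.
Inter-reduce: drop elements whose leading term is divisible by another's, tail-reduce, and make monic.
Reduced Gröbner basis: {pq - 2p - 2q + r - 2, pr - 33/8p - 1/2r^2 + 19/8r, qr - 11/4q - 11/4}.

Buchberger on the second generating set:
h_1 = -6pq + 12p + 12q - 6r + 12, LT = pq.
h_2 = -4pq + 8p - 8qr + 30q - 4r + 30, LT = pq.

S(h_1,h_2): lcm = pq. S = -2qr + 11/2q + 11/2.
  leading term qr: no divisor's leading term divides it; move -2qr to the remainder.
  leading term q: no divisor's leading term divides it; move 11/2q to the remainder.
  leading term 1: no divisor's leading term divides it; move 11/2 to the remainder.
  remainder -2qr + 11/2q + 11/2 ≠ 0; add k_3 = -2qr + 11/2q + 11/2 to the basis.

S(h_1,k_3): lcm = pqr. S = 11/4pq - 2pr + 11/4p - 2qr + r^2 - 2r.
  leading term pq: subtract (-11/24)·h_1 from 11/4pq - 2pr + 11/4p - 2qr + r^2 - 2r → -2pr + 33/4p - 2qr + 11/2q + r^2 - 19/4r + 11/2
  leading term pr: no divisor's leading term divides it; move -2pr to the remainder.
  leading term p: no divisor's leading term divides it; move 33/4p to the remainder.
  leading term qr: subtract (1)·k_3 from -2qr + 11/2q + r^2 - 19/4r + 11/2 → r^2 - 19/4r
  leading term r^2: no divisor's leading term divides it; move r^2 to the remainder.
  leading term r: no divisor's leading term divides it; move -19/4r to the remainder.
  remainder -2pr + 33/4p + r^2 - 19/4r ≠ 0; add k_4 = -2pr + 33/4p + r^2 - 19/4r to the basis.

The other S-polynomials (S(h_2,k_3), S(h_1,k_4), S(h_2,k_4), S(k_3,k_4)) all reduce to 0 modulo the current basis, so we have a Gröbner basis.
Inter-reduce: drop elements whose leading term is divisible by another's, tail-reduce, and make monic.
Reduced Gröbner basis: {pq - 2p - 2q + r - 2, pr - 33/8p - 1/2r^2 + 19/8r, qr - 11/4q - 11/4}.

Same reduced basis, so the two generating sets span the same ideal.

Yes, the ideals are equal.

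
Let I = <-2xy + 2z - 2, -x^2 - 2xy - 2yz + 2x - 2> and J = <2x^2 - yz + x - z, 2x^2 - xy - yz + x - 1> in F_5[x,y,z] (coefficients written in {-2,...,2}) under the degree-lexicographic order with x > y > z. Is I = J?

Yes, the ideals are equal.

Two ideals are equal iff their reduced Gröbner bases coincide (the reduced basis is unique for a fixed ordering).
Buchberger on the first generating set:
f_1 = -2xy + 2z - 2, LT = xy.
f_2 = -x^2 - 2xy - 2yz + 2x - 2, LT = x^2.

S(f_1,f_2): lcm = x^2y. S = -2xy^2 - 2y^2z + 2xy - xz + x - 2y.
  leading term xy^2: subtract (y)·f_1 from -2xy^2 - 2y^2z + 2xy - xz + x - 2y → -2y^2z + 2xy - xz - 2yz + x
  leading term y^2z: no divisor's leading term divides it; move -2y^2z to the remainder.
  leading term xy: subtract (-1)·f_1 from 2xy - xz - 2yz + x → -xz - 2yz + x + 2z - 2
  leading term xz: no divisor's leading term divides it; move -xz to the remainder.
  leading term yz: no divisor's leading term divides it; move -2yz to the remainder.
  leading term x: no divisor's leading term divides it; move x to the remainder.
  leading term z: no divisor's leading term divides it; move 2z to the remainder.
  leading term 1: no divisor's leading term divides it; move -2 to the remainder.
  remainder -2y^2z - xz - 2yz + x + 2z - 2 ≠ 0; add g_3 = -2y^2z - xz - 2yz + x + 2z - 2 to the basis.

The other S-polynomials (S(f_1,g_3), S(f_2,g_3)) all reduce to 0 modulo the current basis, so we have a Gröbner basis.
Inter-reduce: drop elements whose leading term is divisible by another's, tail-reduce, and make monic.
Reduced Gröbner basis: {y^2z - 2xz + yz + 2x - z + 1, x^2 + 2yz - 2x + 2z, xy - z + 1}.

Buchberger on the second generating set:
h_1 = 2x^2 - yz + x - z, LT = x^2.
h_2 = 2x^2 - xy - yz + x - 1, LT = x^2.

S(h_1,h_2): lcm = x^2. S = -2xy + 2z - 2.
  leading term xy: no divisor's leading term divides it; move -2xy to the remainder.
  leading term z: no divisor's leading term divides it; move 2z to the remainder.
  leading term 1: no divisor's leading term divides it; move -2 to the remainder.
  remainder -2xy + 2z - 2 ≠ 0; add k_3 = -2xy + 2z - 2 to the basis.

S(h_1,k_3): lcm = x^2y. S = 2y^2z - 2xy + xz + 2yz - x.
  leading term y^2z: no divisor's leading term divides it; move 2y^2z to the remainder.
  leading term xy: subtract (1)·k_3 from -2xy + xz + 2yz - x → xz + 2yz - x - 2z + 2
  leading term xz: no divisor's leading term divides it; move xz to the remainder.
  leading term yz: no divisor's leading term divides it; move 2yz to the remainder.
  leading term x: no divisor's leading term divides it; move -x to the remainder.
  leading term z: no divisor's leading term divides it; move -2z to the remainder.
  leading term 1: no divisor's leading term divides it; move 2 to the remainder.
  remainder 2y^2z + xz + 2yz - x - 2z + 2 ≠ 0; add k_4 = 2y^2z + xz + 2yz - x - 2z + 2 to the basis.

The other S-polynomials (S(h_2,k_3), S(h_1,k_4), S(h_2,k_4), S(k_3,k_4)) all reduce to 0 modulo the current basis, so we have a Gröbner basis.
Inter-reduce: drop elements whose leading term is divisible by another's, tail-reduce, and make monic.
Reduced Gröbner basis: {y^2z - 2xz + yz + 2x - z + 1, x^2 + 2yz - 2x + 2z, xy - z + 1}.

The two bases agree; hence the ideals are identical.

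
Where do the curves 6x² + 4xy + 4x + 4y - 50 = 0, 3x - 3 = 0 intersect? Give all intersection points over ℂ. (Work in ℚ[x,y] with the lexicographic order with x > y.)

{(1, 5)}

Compute a lex Gröbner basis by Buchberger's algorithm.
f_1 = 6x² + 4xy + 4x + 4y - 50, LT = x².
f_2 = 3x - 3, LT = x.

S(f_1,f_2): lcm = x². S = ⅔xy + 5/3x + ⅔y - 25/3.
  leading term xy: subtract (2/9y)·f_2 from ⅔xy + 5/3x + ⅔y - 25/3 → 5/3x + 4/3y - 25/3
  leading term x: subtract (5/9)·f_2 from 5/3x + 4/3y - 25/3 → 4/3y - 20/3
  leading term y: no divisor's leading term divides it; move 4/3y to the remainder.
  leading term 1: no divisor's leading term divides it; move -20/3 to the remainder.
  remainder 4/3y - 20/3 ≠ 0; add h_3 = 4/3y - 20/3 to the basis.

S(f_1,h_3): leading monomials are coprime, so the S-polynomial reduces to 0 (Buchberger's first criterion).
S(f_2,h_3): leading monomials are coprime, so the S-polynomial reduces to 0 (Buchberger's first criterion).
Every S-polynomial of the final basis reduces to 0, so we have a Gröbner basis.
Inter-reduce: drop elements whose leading term is divisible by another's, tail-reduce, and make monic.
Reduced Gröbner basis: {x - 1, y - 5}.

The lex basis is triangular: the last element involves only y. Solving y - 5 = 0 gives y ∈ {5}; substituting each value into the earlier elements determines the remaining variables.
  y = 5: the earlier basis element becomes x - 1 = 0, giving x = 1 — point (1, 5).
Check: every point annihilates each of the original generators.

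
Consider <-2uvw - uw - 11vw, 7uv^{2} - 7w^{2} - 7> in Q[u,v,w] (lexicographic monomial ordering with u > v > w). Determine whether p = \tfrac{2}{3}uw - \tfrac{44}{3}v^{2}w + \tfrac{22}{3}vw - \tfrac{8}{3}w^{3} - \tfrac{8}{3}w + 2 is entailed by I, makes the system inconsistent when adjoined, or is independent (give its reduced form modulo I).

Adjoining \tfrac{2}{3}uw - \tfrac{44}{3}v^{2}w + \tfrac{22}{3}vw - \tfrac{8}{3}w^{3} - \tfrac{8}{3}w + 2 makes the ideal the whole ring: the system is inconsistent.

First compute the reduced Gröbner basis of I by Buchberger's algorithm.
f_1 = -2uvw - uw - 11vw, LT = uvw.
f_2 = 7uv^{2} - 7w^{2} - 7, LT = uv^{2}.

S(f_1,f_2): lcm = uv^{2}w. S = \tfrac{1}{2}uvw + \tfrac{11}{2}v^{2}w + w^{3} + w.
  reduce S modulo (f_1, f_2):
  remainder -\tfrac{1}{4}uw + \tfrac{11}{2}v^{2}w - \tfrac{11}{4}vw + w^{3} + w ≠ 0; add h_3 = -\tfrac{1}{4}uw + \tfrac{11}{2}v^{2}w - \tfrac{11}{4}vw + w^{3} + w to the basis.

S(f_1,h_3): lcm = uvw. S = \tfrac{1}{2}uw + 22v^{3}w - 11v^{2}w + 4vw^{3} + \tfrac{19}{2}vw.
  reduce S modulo (f_1, f_2, h_3):
  remainder 22v^{3}w + 4vw^{3} + 4vw + 2w^{3} + 2w ≠ 0; add h_4 = 22v^{3}w + 4vw^{3} + 4vw + 2w^{3} + 2w to the basis.

The other S-polynomials (S(f_2,h_3), S(f_1,h_4), S(f_2,h_4), S(h_3,h_4)) all reduce to 0 modulo the current basis, so we have a Gröbner basis.
Inter-reduce: drop elements whose leading term is divisible by another's, tail-reduce, and make monic.
Reduced Gröbner basis: {uv^{2} - w^{2} - 1, uw - 22v^{2}w + 11vw - 4w^{3} - 4w, v^{3}w + \tfrac{2}{11}vw^{3} + \tfrac{2}{11}vw + \tfrac{1}{11}w^{3} + \tfrac{1}{11}w}.
Label its elements g_1 = uv^{2} - w^{2} - 1, g_2 = uw - 22v^{2}w + 11vw - 4w^{3} - 4w, g_3 = v^{3}w + \tfrac{2}{11}vw^{3} + \tfrac{2}{11}vw + \tfrac{1}{11}w^{3} + \tfrac{1}{11}w.

Reduce p = \tfrac{2}{3}uw - \tfrac{44}{3}v^{2}w + \tfrac{22}{3}vw - \tfrac{8}{3}w^{3} - \tfrac{8}{3}w + 2 modulo G:
  leading term uw: subtract (\tfrac{2}{3})·g_2 from \tfrac{2}{3}uw - \tfrac{44}{3}v^{2}w + \tfrac{22}{3}vw - \tfrac{8}{3}w^{3} - \tfrac{8}{3}w + 2 → 2
  leading term 1: no divisor's leading term divides it; move 2 to the remainder.
  normal form = 2.
The normal form is nonzero, so p ∉ I. Since p minus its normal form lies in I, I + (p) = I + (r) where r = 2; decide whether this ideal is the whole ring.
Here r = 2 is a nonzero constant, hence a unit: 1 ∈ I + (p), the Gröbner basis of I + (p) is {1}, and the enlarged system has no common solution — adjoining p is inconsistent.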